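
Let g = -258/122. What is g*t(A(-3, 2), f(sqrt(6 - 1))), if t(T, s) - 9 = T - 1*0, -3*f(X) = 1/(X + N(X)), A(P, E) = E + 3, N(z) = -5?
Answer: -1806/61 ≈ -29.607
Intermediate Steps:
A(P, E) = 3 + E
f(X) = -1/(3*(-5 + X)) (f(X) = -1/(3*(X - 5)) = -1/(3*(-5 + X)))
g = -129/61 (g = -258*1/122 = -129/61 ≈ -2.1148)
t(T, s) = 9 + T (t(T, s) = 9 + (T - 1*0) = 9 + (T + 0) = 9 + T)
g*t(A(-3, 2), f(sqrt(6 - 1))) = -129*(9 + (3 + 2))/61 = -129*(9 + 5)/61 = -129/61*14 = -1806/61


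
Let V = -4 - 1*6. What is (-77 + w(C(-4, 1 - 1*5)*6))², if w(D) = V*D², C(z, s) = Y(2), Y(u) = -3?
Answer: 11002489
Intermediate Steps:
C(z, s) = -3
V = -10 (V = -4 - 6 = -10)
w(D) = -10*D²
(-77 + w(C(-4, 1 - 1*5)*6))² = (-77 - 10*(-3*6)²)² = (-77 - 10*(-18)²)² = (-77 - 10*324)² = (-77 - 3240)² = (-3317)² = 11002489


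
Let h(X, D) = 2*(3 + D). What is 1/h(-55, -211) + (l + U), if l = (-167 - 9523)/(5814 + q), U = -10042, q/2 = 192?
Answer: -4316001449/429728 ≈ -10044.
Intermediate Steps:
h(X, D) = 6 + 2*D
q = 384 (q = 2*192 = 384)
l = -1615/1033 (l = (-167 - 9523)/(5814 + 384) = -9690/6198 = -9690*1/6198 = -1615/1033 ≈ -1.5634)
1/h(-55, -211) + (l + U) = 1/(6 + 2*(-211)) + (-1615/1033 - 10042) = 1/(6 - 422) - 10375001/1033 = 1/(-416) - 10375001/1033 = -1/416 - 10375001/1033 = -4316001449/429728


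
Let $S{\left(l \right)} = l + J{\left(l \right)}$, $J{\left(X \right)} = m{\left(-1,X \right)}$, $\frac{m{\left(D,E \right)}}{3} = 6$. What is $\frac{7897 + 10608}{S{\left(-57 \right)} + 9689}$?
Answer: $\frac{3701}{1930} \approx 1.9176$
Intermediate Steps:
$m{\left(D,E \right)} = 18$ ($m{\left(D,E \right)} = 3 \cdot 6 = 18$)
$J{\left(X \right)} = 18$
$S{\left(l \right)} = 18 + l$ ($S{\left(l \right)} = l + 18 = 18 + l$)
$\frac{7897 + 10608}{S{\left(-57 \right)} + 9689} = \frac{7897 + 10608}{\left(18 - 57\right) + 9689} = \frac{18505}{-39 + 9689} = \frac{18505}{9650} = 18505 \cdot \frac{1}{9650} = \frac{3701}{1930}$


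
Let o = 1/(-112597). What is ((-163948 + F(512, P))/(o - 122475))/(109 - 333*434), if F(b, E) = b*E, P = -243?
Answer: -8117230327/497875283025722 ≈ -1.6304e-5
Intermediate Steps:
o = -1/112597 ≈ -8.8812e-6
F(b, E) = E*b
((-163948 + F(512, P))/(o - 122475))/(109 - 333*434) = ((-163948 - 243*512)/(-1/112597 - 122475))/(109 - 333*434) = ((-163948 - 124416)/(-13790317576/112597))/(109 - 144522) = -288364*(-112597/13790317576)/(-144413) = (8117230327/3447579394)*(-1/144413) = -8117230327/497875283025722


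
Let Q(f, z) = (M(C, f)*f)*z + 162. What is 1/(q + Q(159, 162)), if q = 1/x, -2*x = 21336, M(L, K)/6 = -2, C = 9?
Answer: -10668/3295707913 ≈ -3.2369e-6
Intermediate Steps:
M(L, K) = -12 (M(L, K) = 6*(-2) = -12)
x = -10668 (x = -½*21336 = -10668)
q = -1/10668 (q = 1/(-10668) = -1/10668 ≈ -9.3738e-5)
Q(f, z) = 162 - 12*f*z (Q(f, z) = (-12*f)*z + 162 = -12*f*z + 162 = 162 - 12*f*z)
1/(q + Q(159, 162)) = 1/(-1/10668 + (162 - 12*159*162)) = 1/(-1/10668 + (162 - 309096)) = 1/(-1/10668 - 308934) = 1/(-3295707913/10668) = -10668/3295707913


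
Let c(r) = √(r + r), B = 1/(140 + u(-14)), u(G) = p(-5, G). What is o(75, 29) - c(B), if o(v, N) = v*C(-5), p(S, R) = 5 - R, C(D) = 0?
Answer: -√318/159 ≈ -0.11215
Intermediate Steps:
u(G) = 5 - G
B = 1/159 (B = 1/(140 + (5 - 1*(-14))) = 1/(140 + (5 + 14)) = 1/(140 + 19) = 1/159 ≈ 0.0062893)
c(r) = √2*√r (c(r) = √(2*r) = √2*√r)
o(v, N) = 0 (o(v, N) = v*0 = 0)
o(75, 29) - c(B) = 0 - √2*√(1/159) = 0 - √2*√159/159 = 0 - √318/159 = -√318/159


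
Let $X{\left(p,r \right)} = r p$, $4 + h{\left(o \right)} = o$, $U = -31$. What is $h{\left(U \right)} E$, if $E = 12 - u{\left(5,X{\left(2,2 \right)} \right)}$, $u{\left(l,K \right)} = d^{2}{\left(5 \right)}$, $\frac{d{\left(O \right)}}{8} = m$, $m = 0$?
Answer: $-420$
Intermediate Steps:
$h{\left(o \right)} = -4 + o$
$d{\left(O \right)} = 0$ ($d{\left(O \right)} = 8 \cdot 0 = 0$)
$X{\left(p,r \right)} = p r$
$u{\left(l,K \right)} = 0$ ($u{\left(l,K \right)} = 0^{2} = 0$)
$E = 12$ ($E = 12 - 0 = 12 + 0 = 12$)
$h{\left(U \right)} E = \left(-4 - 31\right) 12 = \left(-35\right) 12 = -420$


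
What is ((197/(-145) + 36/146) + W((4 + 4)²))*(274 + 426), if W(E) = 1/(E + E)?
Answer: -52363605/67744 ≈ -772.96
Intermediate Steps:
W(E) = 1/(2*E)
((197/(-145) + 36/146) + W((4 + 4)²))*(274 + 426) = ((197/(-145) + 36/146) + 1/(2*((4 + 4)²)))*(274 + 426) = ((197*(-1/145) + 36*(1/146)) + 1/(2*(8²)))*700 = ((-197/145 + 18/73) + (½)/64)*700 = (-11771/10585 + (½)*(1/64))*700 = (-11771/10585 + 1/128)*700 = -1496103/1354880*700 = -52363605/67744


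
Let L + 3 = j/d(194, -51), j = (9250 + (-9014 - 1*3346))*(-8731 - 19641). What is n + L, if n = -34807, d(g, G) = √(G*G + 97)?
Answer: -34810 + 44118460*√2698/1349 ≈ 1.6639e+6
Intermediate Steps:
j = 88236920 (j = (9250 + (-9014 - 3346))*(-28372) = (9250 - 12360)*(-28372) = -3110*(-28372) = 88236920)
d(g, G) = √(97 + G²) (d(g, G) = √(G² + 97) = √(97 + G²))
L = -3 + 44118460*√2698/1349 (L = -3 + 88236920/(√(97 + (-51)²)) = -3 + 88236920/(√(97 + 2601)) = -3 + 88236920/(√2698) = -3 + 88236920*(√2698/2698) = -3 + 44118460*√2698/1349 ≈ 1.6987e+6)
n + L = -34807 + (-3 + 44118460*√2698/1349) = -34810 + 44118460*√2698/1349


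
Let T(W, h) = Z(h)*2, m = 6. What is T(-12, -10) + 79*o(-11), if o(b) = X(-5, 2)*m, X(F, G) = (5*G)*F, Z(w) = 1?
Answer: -23698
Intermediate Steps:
X(F, G) = 5*F*G
o(b) = -300 (o(b) = (5*(-5)*2)*6 = -50*6 = -300)
T(W, h) = 2 (T(W, h) = 1*2 = 2)
T(-12, -10) + 79*o(-11) = 2 + 79*(-300) = 2 - 23700 = -23698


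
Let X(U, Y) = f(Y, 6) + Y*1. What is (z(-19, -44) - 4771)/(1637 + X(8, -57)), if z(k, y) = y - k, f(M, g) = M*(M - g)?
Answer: -4796/5171 ≈ -0.92748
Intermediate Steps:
X(U, Y) = Y + Y*(-6 + Y) (X(U, Y) = Y*(Y - 1*6) + Y*1 = Y*(Y - 6) + Y = Y*(-6 + Y) + Y = Y + Y*(-6 + Y))
(z(-19, -44) - 4771)/(1637 + X(8, -57)) = ((-44 - 1*(-19)) - 4771)/(1637 - 57*(-5 - 57)) = ((-44 + 19) - 4771)/(1637 - 57*(-62)) = (-25 - 4771)/(1637 + 3534) = -4796/5171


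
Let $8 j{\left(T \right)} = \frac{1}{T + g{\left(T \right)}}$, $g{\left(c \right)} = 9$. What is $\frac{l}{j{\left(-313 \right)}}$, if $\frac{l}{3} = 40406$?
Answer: $-294802176$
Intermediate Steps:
$l = 121218$ ($l = 3 \cdot 40406 = 121218$)
$j{\left(T \right)} = \frac{1}{8 \left(9 + T\right)}$ ($j{\left(T \right)} = \frac{1}{8 \left(T + 9\right)} = \frac{1}{8 \left(9 + T\right)}$)
$\frac{l}{j{\left(-313 \right)}} = \frac{121218}{\frac{1}{8} \frac{1}{9 - 313}} = \frac{121218}{\frac{1}{8} \frac{1}{-304}} = \frac{121218}{\frac{1}{8} \left(- \frac{1}{304}\right)} = \frac{121218}{- \frac{1}{2432}} = 121218 \left(-2432\right) = -294802176$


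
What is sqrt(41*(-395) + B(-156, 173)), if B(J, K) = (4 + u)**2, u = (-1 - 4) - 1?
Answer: 3*I*sqrt(1799) ≈ 127.24*I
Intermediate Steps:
u = -6 (u = -5 - 1 = -6)
B(J, K) = 4 (B(J, K) = (4 - 6)**2 = (-2)**2 = 4)
sqrt(41*(-395) + B(-156, 173)) = sqrt(41*(-395) + 4) = sqrt(-16195 + 4) = sqrt(-16191) = 3*I*sqrt(1799)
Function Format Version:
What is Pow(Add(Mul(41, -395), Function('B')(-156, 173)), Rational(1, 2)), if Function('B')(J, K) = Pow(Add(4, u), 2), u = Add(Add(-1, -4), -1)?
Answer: Mul(3, I, Pow(1799, Rational(1, 2))) ≈ Mul(127.24, I)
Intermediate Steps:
u = -6 (u = Add(-5, -1) = -6)
Function('B')(J, K) = 4 (Function('B')(J, K) = Pow(Add(4, -6), 2) = Pow(-2, 2) = 4)
Pow(Add(Mul(41, -395), Function('B')(-156, 173)), Rational(1, 2)) = Pow(Add(Mul(41, -395), 4), Rational(1, 2)) = Pow(Add(-16195, 4), Rational(1, 2)) = Pow(-16191, Rational(1, 2)) = Mul(3, I, Pow(1799, Rational(1, 2)))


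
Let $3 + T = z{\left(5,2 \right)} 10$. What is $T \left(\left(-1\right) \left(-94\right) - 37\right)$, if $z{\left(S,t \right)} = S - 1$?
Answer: $2109$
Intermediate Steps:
$z{\left(S,t \right)} = -1 + S$
$T = 37$ ($T = -3 + \left(-1 + 5\right) 10 = -3 + 4 \cdot 10 = -3 + 40 = 37$)
$T \left(\left(-1\right) \left(-94\right) - 37\right) = 37 \left(\left(-1\right) \left(-94\right) - 37\right) = 37 \left(94 - 37\right) = 37 \cdot 57 = 2109$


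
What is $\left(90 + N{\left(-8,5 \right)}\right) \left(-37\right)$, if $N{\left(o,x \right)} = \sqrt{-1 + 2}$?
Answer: $-3367$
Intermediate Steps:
$N{\left(o,x \right)} = 1$ ($N{\left(o,x \right)} = \sqrt{1} = 1$)
$\left(90 + N{\left(-8,5 \right)}\right) \left(-37\right) = \left(90 + 1\right) \left(-37\right) = 91 \left(-37\right) = -3367$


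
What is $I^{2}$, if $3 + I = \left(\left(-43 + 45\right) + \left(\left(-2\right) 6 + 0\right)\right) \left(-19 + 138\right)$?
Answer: $1423249$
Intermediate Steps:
$I = -1193$ ($I = -3 + \left(\left(-43 + 45\right) + \left(\left(-2\right) 6 + 0\right)\right) \left(-19 + 138\right) = -3 + \left(2 + \left(-12 + 0\right)\right) 119 = -3 + \left(2 - 12\right) 119 = -3 - 1190 = -1193$)
$I^{2} = \left(-1193\right)^{2} = 1423249$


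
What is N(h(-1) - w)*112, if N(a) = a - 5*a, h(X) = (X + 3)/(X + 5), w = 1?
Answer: 224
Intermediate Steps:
h(X) = (3 + X)/(5 + X)
N(a) = -4*a
N(h(-1) - w)*112 = -4*((3 - 1)/(5 - 1) - 1*1)*112 = -4*(2/4 - 1)*112 = -4*((¼)*2 - 1)*112 = -4*(½ - 1)*112 = -4*(-½)*112 = 2*112 = 224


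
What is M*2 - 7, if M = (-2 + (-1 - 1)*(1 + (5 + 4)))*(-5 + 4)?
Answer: 37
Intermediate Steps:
M = 22 (M = (-2 - 2*(1 + 9))*(-1) = (-2 - 2*10)*(-1) = (-2 - 20)*(-1) = -22*(-1) = 22)
M*2 - 7 = 22*2 - 7 = 44 - 7 = 37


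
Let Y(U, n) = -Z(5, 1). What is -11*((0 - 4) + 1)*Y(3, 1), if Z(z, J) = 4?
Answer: -132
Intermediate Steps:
Y(U, n) = -4 (Y(U, n) = -1*4 = -4)
-11*((0 - 4) + 1)*Y(3, 1) = -11*((0 - 4) + 1)*(-4) = -11*(-4 + 1)*(-4) = -(-33)*(-4) = -11*12 = -132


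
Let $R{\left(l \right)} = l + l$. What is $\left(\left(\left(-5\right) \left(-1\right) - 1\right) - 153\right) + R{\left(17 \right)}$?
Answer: $-115$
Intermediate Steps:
$R{\left(l \right)} = 2 l$
$\left(\left(\left(-5\right) \left(-1\right) - 1\right) - 153\right) + R{\left(17 \right)} = \left(\left(\left(-5\right) \left(-1\right) - 1\right) - 153\right) + 2 \cdot 17 = \left(\left(5 - 1\right) - 153\right) + 34 = \left(4 - 153\right) + 34 = -149 + 34 = -115$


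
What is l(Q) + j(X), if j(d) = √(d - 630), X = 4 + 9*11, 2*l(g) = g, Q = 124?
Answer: 62 + I*√527 ≈ 62.0 + 22.956*I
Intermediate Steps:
l(g) = g/2
X = 103 (X = 4 + 99 = 103)
j(d) = √(-630 + d)
l(Q) + j(X) = (½)*124 + √(-630 + 103) = 62 + √(-527) = 62 + I*√527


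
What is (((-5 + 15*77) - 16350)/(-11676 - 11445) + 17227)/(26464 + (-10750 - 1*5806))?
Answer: 398320667/229082868 ≈ 1.7388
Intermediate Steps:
(((-5 + 15*77) - 16350)/(-11676 - 11445) + 17227)/(26464 + (-10750 - 1*5806)) = (((-5 + 1155) - 16350)/(-23121) + 17227)/(26464 + (-10750 - 5806)) = ((1150 - 16350)*(-1/23121) + 17227)/(26464 - 16556) = (-15200*(-1/23121) + 17227)/9908 = (15200/23121 + 17227)*(1/9908) = (398320667/23121)*(1/9908) = 398320667/229082868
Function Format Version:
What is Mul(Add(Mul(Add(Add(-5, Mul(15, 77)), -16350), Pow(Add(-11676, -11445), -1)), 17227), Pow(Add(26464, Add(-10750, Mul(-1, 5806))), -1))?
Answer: Rational(398320667, 229082868) ≈ 1.7388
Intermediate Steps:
Mul(Add(Mul(Add(Add(-5, Mul(15, 77)), -16350), Pow(Add(-11676, -11445), -1)), 17227), Pow(Add(26464, Add(-10750, Mul(-1, 5806))), -1)) = Mul(Add(Mul(Add(Add(-5, 1155), -16350), Pow(-23121, -1)), 17227), Pow(Add(26464, Add(-10750, -5806)), -1)) = Mul(Add(Mul(Add(1150, -16350), Rational(-1, 23121)), 17227), Pow(Add(26464, -16556), -1)) = Mul(Add(Mul(-15200, Rational(-1, 23121)), 17227), Pow(9908, -1)) = Mul(Add(Rational(15200, 23121), 17227), Rational(1, 9908)) = Mul(Rational(398320667, 23121), Rational(1, 9908)) = Rational(398320667, 229082868)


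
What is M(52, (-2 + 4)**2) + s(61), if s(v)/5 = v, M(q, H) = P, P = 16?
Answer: 321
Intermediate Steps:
M(q, H) = 16
s(v) = 5*v
M(52, (-2 + 4)**2) + s(61) = 16 + 5*61 = 16 + 305 = 321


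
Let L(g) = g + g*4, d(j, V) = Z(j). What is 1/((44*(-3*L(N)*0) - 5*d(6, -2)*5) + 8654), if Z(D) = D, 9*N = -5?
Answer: 1/8504 ≈ 0.00011759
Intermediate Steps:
N = -5/9 (N = (⅑)*(-5) = -5/9 ≈ -0.55556)
d(j, V) = j
L(g) = 5*g (L(g) = g + 4*g = 5*g)
1/((44*(-3*L(N)*0) - 5*d(6, -2)*5) + 8654) = 1/((44*(-15*(-5)/9*0) - 5*6*5) + 8654) = 1/((44*(-3*(-25/9)*0) - 30*5) + 8654) = 1/((44*((25/3)*0) - 150) + 8654) = 1/((44*0 - 150) + 8654) = 1/((0 - 150) + 8654) = 1/(-150 + 8654) = 1/8504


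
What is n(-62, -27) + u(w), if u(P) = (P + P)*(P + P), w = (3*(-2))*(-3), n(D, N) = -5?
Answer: 1291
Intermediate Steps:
w = 18 (w = -6*(-3) = 18)
u(P) = 4*P² (u(P) = (2*P)*(2*P) = 4*P²)
n(-62, -27) + u(w) = -5 + 4*18² = -5 + 4*324 = -5 + 1296 = 1291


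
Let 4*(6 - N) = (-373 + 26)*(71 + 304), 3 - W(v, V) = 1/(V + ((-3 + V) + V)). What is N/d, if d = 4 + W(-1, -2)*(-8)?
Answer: -1171341/752 ≈ -1557.6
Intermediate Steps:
W(v, V) = 3 - 1/(-3 + 3*V) (W(v, V) = 3 - 1/(V + ((-3 + V) + V)) = 3 - 1/(V + (-3 + 2*V)) = 3 - 1/(-3 + 3*V))
d = -188/9 (d = 4 + ((-10 + 9*(-2))/(3*(-1 - 2)))*(-8) = 4 + ((1/3)*(-10 - 18)/(-3))*(-8) = 4 + ((1/3)*(-1/3)*(-28))*(-8) = 4 + (28/9)*(-8) = 4 - 224/9 = -188/9 ≈ -20.889)
N = 130149/4 (N = 6 - (-373 + 26)*(71 + 304)/4 = 6 - (-347)*375/4 = 6 - 1/4*(-130125) = 6 + 130125/4 = 130149/4 ≈ 32537.)
N/d = 130149/(4*(-188/9)) = (130149/4)*(-9/188) = -1171341/752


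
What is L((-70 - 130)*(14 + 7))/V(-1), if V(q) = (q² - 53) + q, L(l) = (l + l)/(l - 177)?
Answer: -2800/77327 ≈ -0.036210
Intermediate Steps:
L(l) = 2*l/(-177 + l) (L(l) = (2*l)/(-177 + l) = 2*l/(-177 + l))
V(q) = -53 + q + q² (V(q) = (-53 + q²) + q = -53 + q + q²)
L((-70 - 130)*(14 + 7))/V(-1) = (2*((-70 - 130)*(14 + 7))/(-177 + (-70 - 130)*(14 + 7)))/(-53 - 1 + (-1)²) = (2*(-200*21)/(-177 - 200*21))/(-53 - 1 + 1) = (2*(-4200)/(-177 - 4200))/(-53) = (2*(-4200)/(-4377))*(-1/53) = (2*(-4200)*(-1/4377))*(-1/53) = (2800/1459)*(-1/53) = -2800/77327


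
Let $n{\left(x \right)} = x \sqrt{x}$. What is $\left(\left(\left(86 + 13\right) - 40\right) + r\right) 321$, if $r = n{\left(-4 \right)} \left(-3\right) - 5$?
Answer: $17334 + 7704 i \approx 17334.0 + 7704.0 i$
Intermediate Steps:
$n{\left(x \right)} = x^{\frac{3}{2}}$
$r = -5 + 24 i$ ($r = \left(-4\right)^{\frac{3}{2}} \left(-3\right) - 5 = - 8 i \left(-3\right) - 5 = 24 i - 5 = -5 + 24 i \approx -5.0 + 24.0 i$)
$\left(\left(\left(86 + 13\right) - 40\right) + r\right) 321 = \left(\left(\left(86 + 13\right) - 40\right) - \left(5 - 24 i\right)\right) 321 = \left(\left(99 - 40\right) - \left(5 - 24 i\right)\right) 321 = \left(59 - \left(5 - 24 i\right)\right) 321 = \left(54 + 24 i\right) 321 = 17334 + 7704 i$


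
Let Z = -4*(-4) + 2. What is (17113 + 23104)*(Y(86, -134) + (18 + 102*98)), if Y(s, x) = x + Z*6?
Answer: 401687396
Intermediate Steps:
Z = 18 (Z = 16 + 2 = 18)
Y(s, x) = 108 + x (Y(s, x) = x + 18*6 = x + 108 = 108 + x)
(17113 + 23104)*(Y(86, -134) + (18 + 102*98)) = (17113 + 23104)*((108 - 134) + (18 + 102*98)) = 40217*(-26 + (18 + 9996)) = 40217*(-26 + 10014) = 40217*9988 = 401687396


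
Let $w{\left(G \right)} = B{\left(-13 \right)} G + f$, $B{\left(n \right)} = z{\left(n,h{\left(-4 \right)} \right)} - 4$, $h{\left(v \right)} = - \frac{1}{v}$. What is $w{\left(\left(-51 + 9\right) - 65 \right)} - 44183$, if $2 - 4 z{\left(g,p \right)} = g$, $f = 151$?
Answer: $- \frac{176021}{4} \approx -44005.0$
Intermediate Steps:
$z{\left(g,p \right)} = \frac{1}{2} - \frac{g}{4}$
$B{\left(n \right)} = - \frac{7}{2} - \frac{n}{4}$ ($B{\left(n \right)} = \left(\frac{1}{2} - \frac{n}{4}\right) - 4 = - \frac{7}{2} - \frac{n}{4}$)
$w{\left(G \right)} = 151 - \frac{G}{4}$ ($w{\left(G \right)} = \left(- \frac{7}{2} - - \frac{13}{4}\right) G + 151 = \left(- \frac{7}{2} + \frac{13}{4}\right) G + 151 = - \frac{G}{4} + 151 = 151 - \frac{G}{4}$)
$w{\left(\left(-51 + 9\right) - 65 \right)} - 44183 = \left(151 - \frac{\left(-51 + 9\right) - 65}{4}\right) - 44183 = \left(151 - \frac{-42 - 65}{4}\right) - 44183 = \left(151 - - \frac{107}{4}\right) - 44183 = \left(151 + \frac{107}{4}\right) - 44183 = \frac{711}{4} - 44183 = - \frac{176021}{4}$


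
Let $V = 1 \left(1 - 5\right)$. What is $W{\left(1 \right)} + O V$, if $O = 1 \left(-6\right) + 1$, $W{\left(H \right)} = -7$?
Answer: $13$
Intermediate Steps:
$V = -4$ ($V = 1 \left(-4\right) = -4$)
$O = -5$ ($O = -6 + 1 = -5$)
$W{\left(1 \right)} + O V = -7 - -20 = -7 + 20 = 13$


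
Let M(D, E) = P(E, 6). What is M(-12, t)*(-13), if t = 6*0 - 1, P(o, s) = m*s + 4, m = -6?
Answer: 416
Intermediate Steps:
P(o, s) = 4 - 6*s (P(o, s) = -6*s + 4 = 4 - 6*s)
t = -1 (t = 0 - 1 = -1)
M(D, E) = -32 (M(D, E) = 4 - 6*6 = 4 - 36 = -32)
M(-12, t)*(-13) = -32*(-13) = 416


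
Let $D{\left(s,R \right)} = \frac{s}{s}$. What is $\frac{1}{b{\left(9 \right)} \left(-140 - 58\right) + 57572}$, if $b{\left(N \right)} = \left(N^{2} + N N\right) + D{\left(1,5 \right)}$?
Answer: $\frac{1}{25298} \approx 3.9529 \cdot 10^{-5}$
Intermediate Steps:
$D{\left(s,R \right)} = 1$
$b{\left(N \right)} = 1 + 2 N^{2}$ ($b{\left(N \right)} = \left(N^{2} + N N\right) + 1 = \left(N^{2} + N^{2}\right) + 1 = 2 N^{2} + 1 = 1 + 2 N^{2}$)
$\frac{1}{b{\left(9 \right)} \left(-140 - 58\right) + 57572} = \frac{1}{\left(1 + 2 \cdot 9^{2}\right) \left(-140 - 58\right) + 57572} = \frac{1}{\left(1 + 2 \cdot 81\right) \left(-140 - 58\right) + 57572} = \frac{1}{\left(1 + 162\right) \left(-140 - 58\right) + 57572} = \frac{1}{163 \left(-198\right) + 57572} = \frac{1}{-32274 + 57572} = \frac{1}{25298}$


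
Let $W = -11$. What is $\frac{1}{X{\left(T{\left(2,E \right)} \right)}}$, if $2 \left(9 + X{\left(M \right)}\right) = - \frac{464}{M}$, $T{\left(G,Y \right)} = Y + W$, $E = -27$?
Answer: $- \frac{19}{55} \approx -0.34545$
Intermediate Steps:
$T{\left(G,Y \right)} = -11 + Y$ ($T{\left(G,Y \right)} = Y - 11 = -11 + Y$)
$X{\left(M \right)} = -9 - \frac{232}{M}$ ($X{\left(M \right)} = -9 + \frac{\left(-464\right) \frac{1}{M}}{2} = -9 - \frac{232}{M}$)
$\frac{1}{X{\left(T{\left(2,E \right)} \right)}} = \frac{1}{-9 - \frac{232}{-11 - 27}} = \frac{1}{-9 - \frac{232}{-38}} = \frac{1}{-9 - - \frac{116}{19}} = \frac{1}{-9 + \frac{116}{19}} = \frac{1}{- \frac{55}{19}} = - \frac{19}{55}$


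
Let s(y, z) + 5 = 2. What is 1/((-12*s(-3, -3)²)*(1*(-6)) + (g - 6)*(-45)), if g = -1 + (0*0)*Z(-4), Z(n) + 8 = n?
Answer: 1/963 ≈ 0.0010384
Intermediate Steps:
Z(n) = -8 + n
g = -1 (g = -1 + (0*0)*(-8 - 4) = -1 + 0*(-12) = -1 + 0 = -1)
s(y, z) = -3 (s(y, z) = -5 + 2 = -3)
1/((-12*s(-3, -3)²)*(1*(-6)) + (g - 6)*(-45)) = 1/((-12*(-3)²)*(1*(-6)) + (-1 - 6)*(-45)) = 1/(-12*9*(-6) - 7*(-45)) = 1/(-108*(-6) + 315) = 1/(648 + 315) = 1/963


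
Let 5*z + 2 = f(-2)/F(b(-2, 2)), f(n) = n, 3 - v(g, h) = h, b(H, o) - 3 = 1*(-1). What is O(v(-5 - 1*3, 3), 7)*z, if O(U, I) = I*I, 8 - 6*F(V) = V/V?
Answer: -182/5 ≈ -36.400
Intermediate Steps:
b(H, o) = 2 (b(H, o) = 3 + 1*(-1) = 3 - 1 = 2)
F(V) = 7/6 (F(V) = 4/3 - V/(6*V) = 4/3 - ⅙*1 = 4/3 - ⅙ = 7/6)
v(g, h) = 3 - h
O(U, I) = I²
z = -26/35 (z = -⅖ + (-2/7/6)/5 = -⅖ + (-2*6/7)/5 = -⅖ + (⅕)*(-12/7) = -⅖ - 12/35 = -26/35 ≈ -0.74286)
O(v(-5 - 1*3, 3), 7)*z = 7²*(-26/35) = 49*(-26/35) = -182/5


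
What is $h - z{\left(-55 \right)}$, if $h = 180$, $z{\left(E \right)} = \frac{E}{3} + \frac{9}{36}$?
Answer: $\frac{2377}{12} \approx 198.08$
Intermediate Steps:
$z{\left(E \right)} = \frac{1}{4} + \frac{E}{3}$ ($z{\left(E \right)} = E \frac{1}{3} + 9 \cdot \frac{1}{36} = \frac{E}{3} + \frac{1}{4} = \frac{1}{4} + \frac{E}{3}$)
$h - z{\left(-55 \right)} = 180 - \left(\frac{1}{4} + \frac{1}{3} \left(-55\right)\right) = 180 - \left(\frac{1}{4} - \frac{55}{3}\right) = 180 - - \frac{217}{12} = 180 + \frac{217}{12} = \frac{2377}{12}$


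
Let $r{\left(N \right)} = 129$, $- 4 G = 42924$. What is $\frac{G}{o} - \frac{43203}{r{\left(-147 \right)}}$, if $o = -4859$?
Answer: $- \frac{1616582}{4859} \approx -332.7$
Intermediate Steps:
$G = -10731$ ($G = \left(- \frac{1}{4}\right) 42924 = -10731$)
$\frac{G}{o} - \frac{43203}{r{\left(-147 \right)}} = - \frac{10731}{-4859} - \frac{43203}{129} = \left(-10731\right) \left(- \frac{1}{4859}\right) - \frac{14401}{43} = \frac{10731}{4859} - \frac{14401}{43} = - \frac{1616582}{4859}$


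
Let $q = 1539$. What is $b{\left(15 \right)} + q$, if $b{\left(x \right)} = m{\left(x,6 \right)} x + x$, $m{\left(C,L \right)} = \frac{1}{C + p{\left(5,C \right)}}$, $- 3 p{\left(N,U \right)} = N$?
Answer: $\frac{12441}{8} \approx 1555.1$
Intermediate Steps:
$p{\left(N,U \right)} = - \frac{N}{3}$
$m{\left(C,L \right)} = \frac{1}{- \frac{5}{3} + C}$ ($m{\left(C,L \right)} = \frac{1}{C - \frac{5}{3}} = \frac{1}{- \frac{5}{3} + C}$)
$b{\left(x \right)} = x + \frac{3 x}{-5 + 3 x}$ ($b{\left(x \right)} = \frac{3}{-5 + 3 x} x + x = \frac{3 x}{-5 + 3 x} + x = x + \frac{3 x}{-5 + 3 x}$)
$b{\left(15 \right)} + q = \frac{15 \left(-2 + 3 \cdot 15\right)}{-5 + 3 \cdot 15} + 1539 = \frac{15 \left(-2 + 45\right)}{-5 + 45} + 1539 = 15 \cdot \frac{1}{40} \cdot 43 + 1539 = \frac{129}{8} + 1539 = \frac{12441}{8}$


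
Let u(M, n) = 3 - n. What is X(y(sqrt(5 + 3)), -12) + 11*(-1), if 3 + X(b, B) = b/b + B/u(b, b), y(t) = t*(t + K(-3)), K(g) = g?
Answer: -671/47 - 72*sqrt(2)/47 ≈ -16.443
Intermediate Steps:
y(t) = t*(-3 + t) (y(t) = t*(t - 3) = t*(-3 + t))
X(b, B) = -2 + B/(3 - b) (X(b, B) = -3 + (b/b + B/(3 - b)) = -3 + (1 + B/(3 - b)) = -2 + B/(3 - b))
X(y(sqrt(5 + 3)), -12) + 11*(-1) = (6 - 1*(-12) - 2*sqrt(5 + 3)*(-3 + sqrt(5 + 3)))/(-3 + sqrt(5 + 3)*(-3 + sqrt(5 + 3))) + 11*(-1) = (6 + 12 - 2*sqrt(8)*(-3 + sqrt(8)))/(-3 + sqrt(8)*(-3 + sqrt(8))) - 11 = (6 + 12 - 2*2*sqrt(2)*(-3 + 2*sqrt(2)))/(-3 + (2*sqrt(2))*(-3 + 2*sqrt(2))) - 11 = (6 + 12 - 4*sqrt(2)*(-3 + 2*sqrt(2)))/(-3 + 2*sqrt(2)*(-3 + 2*sqrt(2))) - 11 = (18 - 4*sqrt(2)*(-3 + 2*sqrt(2)))/(-3 + 2*sqrt(2)*(-3 + 2*sqrt(2))) - 11 = -11 + (18 - 4*sqrt(2)*(-3 + 2*sqrt(2)))/(-3 + 2*sqrt(2)*(-3 + 2*sqrt(2)))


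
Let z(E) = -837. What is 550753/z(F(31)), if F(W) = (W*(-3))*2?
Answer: -550753/837 ≈ -658.01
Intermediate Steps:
F(W) = -6*W (F(W) = -3*W*2 = -6*W)
550753/z(F(31)) = 550753/(-837) = 550753*(-1/837) = -550753/837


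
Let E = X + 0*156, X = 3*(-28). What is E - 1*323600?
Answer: -323684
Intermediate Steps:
X = -84
E = -84 (E = -84 + 0*156 = -84 + 0 = -84)
E - 1*323600 = -84 - 1*323600 = -84 - 323600 = -323684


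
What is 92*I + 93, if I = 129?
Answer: 11961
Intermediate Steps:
92*I + 93 = 92*129 + 93 = 11868 + 93 = 11961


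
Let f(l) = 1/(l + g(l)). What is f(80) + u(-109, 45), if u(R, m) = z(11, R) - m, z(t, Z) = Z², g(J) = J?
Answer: 1893761/160 ≈ 11836.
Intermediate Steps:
u(R, m) = R² - m
f(l) = 1/(2*l) (f(l) = 1/(l + l) = 1/(2*l))
f(80) + u(-109, 45) = (½)/80 + ((-109)² - 1*45) = (½)*(1/80) + (11881 - 45) = 1/160 + 11836 = 1893761/160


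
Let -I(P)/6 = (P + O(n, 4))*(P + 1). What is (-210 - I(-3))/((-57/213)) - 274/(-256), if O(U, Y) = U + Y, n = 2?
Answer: 2238251/2432 ≈ 920.33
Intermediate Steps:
I(P) = -6*(1 + P)*(6 + P) (I(P) = -6*(P + (2 + 4))*(P + 1) = -6*(P + 6)*(1 + P) = -6*(6 + P)*(1 + P) = -6*(1 + P)*(6 + P))
(-210 - I(-3))/((-57/213)) - 274/(-256) = (-210 - (-36 - 42*(-3) - 6*(-3)²))/((-57/213)) - 274/(-256) = (-210 - (-36 + 126 - 6*9))/((-57*1/213)) - 274*(-1/256) = (-210 - (-36 + 126 - 54))/(-19/71) + 137/128 = (-210 - 1*36)*(-71/19) + 137/128 = (-210 - 36)*(-71/19) + 137/128 = -246*(-71/19) + 137/128 = 17466/19 + 137/128 = 2238251/2432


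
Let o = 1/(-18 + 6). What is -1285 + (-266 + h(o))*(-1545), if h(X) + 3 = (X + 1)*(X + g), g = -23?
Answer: 21456565/48 ≈ 4.4701e+5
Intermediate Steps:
o = -1/12 (o = 1/(-12) = -1/12 ≈ -0.083333)
h(X) = -3 + (1 + X)*(-23 + X) (h(X) = -3 + (X + 1)*(X - 23) = -3 + (1 + X)*(-23 + X))
-1285 + (-266 + h(o))*(-1545) = -1285 + (-266 + (-26 + (-1/12)**2 - 22*(-1/12)))*(-1545) = -1285 + (-266 + (-26 + 1/144 + 11/6))*(-1545) = -1285 + (-266 - 3479/144)*(-1545) = -1285 - 41783/144*(-1545) = -1285 + 21518245/48 = 21456565/48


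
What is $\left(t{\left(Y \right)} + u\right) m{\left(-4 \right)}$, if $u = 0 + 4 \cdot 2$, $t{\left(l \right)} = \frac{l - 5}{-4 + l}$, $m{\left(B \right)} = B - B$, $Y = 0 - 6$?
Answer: $0$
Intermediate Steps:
$Y = -6$ ($Y = 0 - 6 = -6$)
$m{\left(B \right)} = 0$
$t{\left(l \right)} = \frac{-5 + l}{-4 + l}$
$u = 8$ ($u = 0 + 8 = 8$)
$\left(t{\left(Y \right)} + u\right) m{\left(-4 \right)} = \left(\frac{-5 - 6}{-4 - 6} + 8\right) 0 = \left(\frac{1}{-10} \left(-11\right) + 8\right) 0 = \left(\left(- \frac{1}{10}\right) \left(-11\right) + 8\right) 0 = \left(\frac{11}{10} + 8\right) 0 = \frac{91}{10} \cdot 0 = 0$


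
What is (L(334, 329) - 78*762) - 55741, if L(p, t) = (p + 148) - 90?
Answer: -114785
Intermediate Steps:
L(p, t) = 58 + p (L(p, t) = (148 + p) - 90 = 58 + p)
(L(334, 329) - 78*762) - 55741 = ((58 + 334) - 78*762) - 55741 = (392 - 59436) - 55741 = -59044 - 55741 = -114785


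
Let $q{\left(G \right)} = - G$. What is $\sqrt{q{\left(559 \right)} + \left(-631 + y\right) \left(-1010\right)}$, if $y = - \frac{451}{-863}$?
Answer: $\frac{\sqrt{473839300389}}{863} \approx 797.64$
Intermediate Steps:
$y = \frac{451}{863}$ ($y = \left(-451\right) \left(- \frac{1}{863}\right) = \frac{451}{863} \approx 0.5226$)
$\sqrt{q{\left(559 \right)} + \left(-631 + y\right) \left(-1010\right)} = \sqrt{\left(-1\right) 559 + \left(-631 + \frac{451}{863}\right) \left(-1010\right)} = \sqrt{-559 - - \frac{549543020}{863}} = \sqrt{-559 + \frac{549543020}{863}} = \sqrt{\frac{549060603}{863}} = \frac{\sqrt{473839300389}}{863}$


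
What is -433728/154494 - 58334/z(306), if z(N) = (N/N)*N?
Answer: -84675683/437733 ≈ -193.44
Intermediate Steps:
z(N) = N (z(N) = 1*N = N)
-433728/154494 - 58334/z(306) = -433728/154494 - 58334/306 = -433728*1/154494 - 58334*1/306 = -8032/2861 - 29167/153 = -84675683/437733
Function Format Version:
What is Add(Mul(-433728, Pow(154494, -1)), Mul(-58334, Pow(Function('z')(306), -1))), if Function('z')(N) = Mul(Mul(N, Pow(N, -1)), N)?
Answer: Rational(-84675683, 437733) ≈ -193.44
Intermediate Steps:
Function('z')(N) = N (Function('z')(N) = Mul(1, N) = N)
Add(Mul(-433728, Pow(154494, -1)), Mul(-58334, Pow(Function('z')(306), -1))) = Add(Mul(-433728, Pow(154494, -1)), Mul(-58334, Pow(306, -1))) = Add(Mul(-433728, Rational(1, 154494)), Mul(-58334, Rational(1, 306))) = Add(Rational(-8032, 2861), Rational(-29167, 153)) = Rational(-84675683, 437733)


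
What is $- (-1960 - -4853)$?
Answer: $-2893$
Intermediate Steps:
$- (-1960 - -4853) = - (-1960 + 4853) = \left(-1\right) 2893 = -2893$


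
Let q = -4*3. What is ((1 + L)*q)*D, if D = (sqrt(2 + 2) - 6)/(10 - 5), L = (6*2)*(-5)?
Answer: -2832/5 ≈ -566.40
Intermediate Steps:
L = -60 (L = 12*(-5) = -60)
q = -12
D = -4/5 (D = (sqrt(4) - 6)/5 = (2 - 6)*(1/5) = -4*1/5 = -4/5 ≈ -0.80000)
((1 + L)*q)*D = ((1 - 60)*(-12))*(-4/5) = -59*(-12)*(-4/5) = 708*(-4/5) = -2832/5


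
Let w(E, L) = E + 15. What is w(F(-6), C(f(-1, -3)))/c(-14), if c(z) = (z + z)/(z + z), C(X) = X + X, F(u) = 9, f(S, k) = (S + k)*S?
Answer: 24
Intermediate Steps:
f(S, k) = S*(S + k)
C(X) = 2*X
w(E, L) = 15 + E
c(z) = 1 (c(z) = (2*z)/((2*z)) = (2*z)*(1/(2*z)) = 1)
w(F(-6), C(f(-1, -3)))/c(-14) = (15 + 9)/1 = 24*1 = 24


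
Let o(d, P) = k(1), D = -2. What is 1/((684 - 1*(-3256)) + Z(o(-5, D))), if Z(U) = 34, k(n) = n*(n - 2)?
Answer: 1/3974 ≈ 0.00025164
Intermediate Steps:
k(n) = n*(-2 + n)
o(d, P) = -1 (o(d, P) = 1*(-2 + 1) = 1*(-1) = -1)
1/((684 - 1*(-3256)) + Z(o(-5, D))) = 1/((684 - 1*(-3256)) + 34) = 1/((684 + 3256) + 34) = 1/(3940 + 34) = 1/3974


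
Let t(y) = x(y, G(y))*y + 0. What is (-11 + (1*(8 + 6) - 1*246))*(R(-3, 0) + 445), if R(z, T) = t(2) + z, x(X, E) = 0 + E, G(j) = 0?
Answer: -107406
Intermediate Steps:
x(X, E) = E
t(y) = 0 (t(y) = 0*y + 0 = 0 + 0 = 0)
R(z, T) = z (R(z, T) = 0 + z = z)
(-11 + (1*(8 + 6) - 1*246))*(R(-3, 0) + 445) = (-11 + (1*(8 + 6) - 1*246))*(-3 + 445) = (-11 + (1*14 - 246))*442 = (-11 + (14 - 246))*442 = (-11 - 232)*442 = -243*442 = -107406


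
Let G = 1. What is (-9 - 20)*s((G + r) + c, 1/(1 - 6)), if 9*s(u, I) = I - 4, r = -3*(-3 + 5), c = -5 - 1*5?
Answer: 203/15 ≈ 13.533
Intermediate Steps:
c = -10 (c = -5 - 5 = -10)
r = -6 (r = -3*2 = -6)
s(u, I) = -4/9 + I/9 (s(u, I) = (I - 4)/9 = (-4 + I)/9 = -4/9 + I/9)
(-9 - 20)*s((G + r) + c, 1/(1 - 6)) = (-9 - 20)*(-4/9 + 1/(9*(1 - 6))) = -29*(-4/9 + (⅑)/(-5)) = -29*(-4/9 + (⅑)*(-⅕)) = -29*(-4/9 - 1/45) = -29*(-7/15) = 203/15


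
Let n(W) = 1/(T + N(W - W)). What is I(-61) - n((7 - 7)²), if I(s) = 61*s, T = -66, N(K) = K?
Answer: -245585/66 ≈ -3721.0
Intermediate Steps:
n(W) = -1/66 (n(W) = 1/(-66 + (W - W)) = 1/(-66 + 0) = 1/(-66) = -1/66)
I(-61) - n((7 - 7)²) = 61*(-61) - 1*(-1/66) = -3721 + 1/66 = -245585/66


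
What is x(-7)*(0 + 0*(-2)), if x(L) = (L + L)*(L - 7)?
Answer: 0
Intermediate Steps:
x(L) = 2*L*(-7 + L) (x(L) = (2*L)*(-7 + L) = 2*L*(-7 + L))
x(-7)*(0 + 0*(-2)) = (2*(-7)*(-7 - 7))*(0 + 0*(-2)) = (2*(-7)*(-14))*(0 + 0) = 196*0 = 0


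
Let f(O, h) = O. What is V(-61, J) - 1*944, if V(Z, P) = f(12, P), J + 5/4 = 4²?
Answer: -932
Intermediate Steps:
J = 59/4 (J = -5/4 + 4² = -5/4 + 16 = 59/4 ≈ 14.750)
V(Z, P) = 12
V(-61, J) - 1*944 = 12 - 1*944 = 12 - 944 = -932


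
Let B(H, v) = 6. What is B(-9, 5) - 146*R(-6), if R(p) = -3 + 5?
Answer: -286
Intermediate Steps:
R(p) = 2
B(-9, 5) - 146*R(-6) = 6 - 146*2 = 6 - 292 = -286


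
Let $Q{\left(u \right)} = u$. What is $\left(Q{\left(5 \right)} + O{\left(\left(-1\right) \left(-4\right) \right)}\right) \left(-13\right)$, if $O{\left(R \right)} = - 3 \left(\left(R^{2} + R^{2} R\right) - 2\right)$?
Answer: $2977$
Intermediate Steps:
$O{\left(R \right)} = 6 - 3 R^{2} - 3 R^{3}$ ($O{\left(R \right)} = - 3 \left(\left(R^{2} + R^{3}\right) - 2\right) = - 3 \left(-2 + R^{2} + R^{3}\right) = 6 - 3 R^{2} - 3 R^{3}$)
$\left(Q{\left(5 \right)} + O{\left(\left(-1\right) \left(-4\right) \right)}\right) \left(-13\right) = \left(5 - \left(-6 + 48 + 192\right)\right) \left(-13\right) = \left(5 - 234\right) \left(-13\right) = \left(-229\right) \left(-13\right) = 2977$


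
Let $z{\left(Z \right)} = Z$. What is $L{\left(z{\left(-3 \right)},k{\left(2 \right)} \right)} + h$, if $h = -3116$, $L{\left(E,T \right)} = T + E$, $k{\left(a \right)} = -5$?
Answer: $-3124$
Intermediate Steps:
$L{\left(E,T \right)} = E + T$
$L{\left(z{\left(-3 \right)},k{\left(2 \right)} \right)} + h = \left(-3 - 5\right) - 3116 = -8 - 3116 = -3124$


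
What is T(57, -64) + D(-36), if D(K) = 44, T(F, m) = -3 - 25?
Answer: 16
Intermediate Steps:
T(F, m) = -28
T(57, -64) + D(-36) = -28 + 44 = 16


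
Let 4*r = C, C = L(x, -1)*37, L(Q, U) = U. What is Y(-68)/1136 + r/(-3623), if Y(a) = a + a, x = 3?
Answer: -120555/1028932 ≈ -0.11717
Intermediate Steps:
Y(a) = 2*a
C = -37 (C = -1*37 = -37)
r = -37/4 (r = (¼)*(-37) = -37/4 ≈ -9.2500)
Y(-68)/1136 + r/(-3623) = (2*(-68))/1136 - 37/4/(-3623) = -136*1/1136 - 37/4*(-1/3623) = -17/142 + 37/14492 = -120555/1028932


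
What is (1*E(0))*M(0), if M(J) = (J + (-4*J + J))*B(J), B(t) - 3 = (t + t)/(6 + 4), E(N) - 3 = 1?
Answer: 0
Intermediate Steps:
E(N) = 4 (E(N) = 3 + 1 = 4)
B(t) = 3 + t/5 (B(t) = 3 + (t + t)/(6 + 4) = 3 + (2*t)/10 = 3 + (2*t)*(1/10) = 3 + t/5)
M(J) = -2*J*(3 + J/5) (M(J) = (J + (-4*J + J))*(3 + J/5) = (J - 3*J)*(3 + J/5) = (-2*J)*(3 + J/5) = -2*J*(3 + J/5))
(1*E(0))*M(0) = (1*4)*(-2/5*0*(15 + 0)) = 4*(-2/5*0*15) = 4*0 = 0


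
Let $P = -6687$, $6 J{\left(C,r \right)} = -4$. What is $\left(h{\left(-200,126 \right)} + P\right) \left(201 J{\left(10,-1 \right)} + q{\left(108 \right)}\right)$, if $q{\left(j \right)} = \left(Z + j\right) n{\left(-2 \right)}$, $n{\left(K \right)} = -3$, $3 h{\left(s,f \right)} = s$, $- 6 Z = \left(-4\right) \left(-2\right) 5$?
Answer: $2958106$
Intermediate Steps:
$Z = - \frac{20}{3}$ ($Z = - \frac{\left(-4\right) \left(-2\right) 5}{6} = - \frac{8 \cdot 5}{6} = \left(- \frac{1}{6}\right) 40 = - \frac{20}{3} \approx -6.6667$)
$h{\left(s,f \right)} = \frac{s}{3}$
$J{\left(C,r \right)} = - \frac{2}{3}$ ($J{\left(C,r \right)} = \frac{1}{6} \left(-4\right) = - \frac{2}{3}$)
$q{\left(j \right)} = 20 - 3 j$ ($q{\left(j \right)} = \left(- \frac{20}{3} + j\right) \left(-3\right) = 20 - 3 j$)
$\left(h{\left(-200,126 \right)} + P\right) \left(201 J{\left(10,-1 \right)} + q{\left(108 \right)}\right) = \left(\frac{1}{3} \left(-200\right) - 6687\right) \left(201 \left(- \frac{2}{3}\right) + \left(20 - 324\right)\right) = \left(- \frac{200}{3} - 6687\right) \left(-134 + \left(20 - 324\right)\right) = - \frac{20261 \left(-134 - 304\right)}{3} = \left(- \frac{20261}{3}\right) \left(-438\right) = 2958106$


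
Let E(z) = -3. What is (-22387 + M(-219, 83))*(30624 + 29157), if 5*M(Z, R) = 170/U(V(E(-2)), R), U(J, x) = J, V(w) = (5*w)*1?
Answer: -6692263753/5 ≈ -1.3385e+9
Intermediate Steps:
V(w) = 5*w
M(Z, R) = -34/15 (M(Z, R) = (170/((5*(-3))))/5 = (170/(-15))/5 = (170*(-1/15))/5 = (1/5)*(-34/3) = -34/15)
(-22387 + M(-219, 83))*(30624 + 29157) = (-22387 - 34/15)*(30624 + 29157) = -335839/15*59781 = -6692263753/5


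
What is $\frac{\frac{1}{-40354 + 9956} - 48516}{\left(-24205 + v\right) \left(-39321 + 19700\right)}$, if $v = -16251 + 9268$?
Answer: $- \frac{1474789369}{18601744459704} \approx -7.9282 \cdot 10^{-5}$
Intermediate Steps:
$v = -6983$
$\frac{\frac{1}{-40354 + 9956} - 48516}{\left(-24205 + v\right) \left(-39321 + 19700\right)} = \frac{\frac{1}{-40354 + 9956} - 48516}{\left(-24205 - 6983\right) \left(-39321 + 19700\right)} = \frac{\frac{1}{-30398} - 48516}{\left(-31188\right) \left(-19621\right)} = \frac{- \frac{1}{30398} - 48516}{611939748} = \left(- \frac{1474789369}{30398}\right) \frac{1}{611939748} = - \frac{1474789369}{18601744459704}$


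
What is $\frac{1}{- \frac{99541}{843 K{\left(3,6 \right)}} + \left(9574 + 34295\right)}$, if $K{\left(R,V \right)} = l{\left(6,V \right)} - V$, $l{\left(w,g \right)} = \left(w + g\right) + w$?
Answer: $\frac{10116}{443679263} \approx 2.28 \cdot 10^{-5}$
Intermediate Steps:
$l{\left(w,g \right)} = g + 2 w$ ($l{\left(w,g \right)} = \left(g + w\right) + w = g + 2 w$)
$K{\left(R,V \right)} = 12$ ($K{\left(R,V \right)} = \left(V + 2 \cdot 6\right) - V = \left(V + 12\right) - V = \left(12 + V\right) - V = 12$)
$\frac{1}{- \frac{99541}{843 K{\left(3,6 \right)}} + \left(9574 + 34295\right)} = \frac{1}{- \frac{99541}{843 \cdot 12} + \left(9574 + 34295\right)} = \frac{1}{- \frac{99541}{10116} + 43869} = \frac{1}{\frac{443679263}{10116}} = \frac{10116}{443679263}$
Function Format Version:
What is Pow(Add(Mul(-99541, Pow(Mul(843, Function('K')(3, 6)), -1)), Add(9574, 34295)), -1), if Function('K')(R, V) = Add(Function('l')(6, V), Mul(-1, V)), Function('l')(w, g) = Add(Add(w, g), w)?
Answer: Rational(10116, 443679263) ≈ 2.2800e-5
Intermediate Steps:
Function('l')(w, g) = Add(g, Mul(2, w)) (Function('l')(w, g) = Add(Add(g, w), w) = Add(g, Mul(2, w)))
Function('K')(R, V) = 12 (Function('K')(R, V) = Add(Add(V, Mul(2, 6)), Mul(-1, V)) = Add(Add(V, 12), Mul(-1, V)) = Add(Add(12, V), Mul(-1, V)) = 12)
Pow(Add(Mul(-99541, Pow(Mul(843, Function('K')(3, 6)), -1)), Add(9574, 34295)), -1) = Pow(Add(Mul(-99541, Pow(Mul(843, 12), -1)), Add(9574, 34295)), -1) = Pow(Add(Mul(-99541, Pow(10116, -1)), 43869), -1) = Pow(Add(Mul(-99541, Rational(1, 10116)), 43869), -1) = Pow(Add(Rational(-99541, 10116), 43869), -1) = Pow(Rational(443679263, 10116), -1) = Rational(10116, 443679263)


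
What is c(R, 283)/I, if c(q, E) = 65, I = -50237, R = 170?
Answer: -65/50237 ≈ -0.0012939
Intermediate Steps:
c(R, 283)/I = 65/(-50237) = 65*(-1/50237) = -65/50237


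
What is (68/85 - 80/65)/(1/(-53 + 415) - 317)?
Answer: 10136/7458945 ≈ 0.0013589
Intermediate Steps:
(68/85 - 80/65)/(1/(-53 + 415) - 317) = (68*(1/85) - 80*1/65)/(1/362 - 317) = (⅘ - 16/13)/(1/362 - 317) = -28/65/(-114753/362) = -362/114753*(-28/65) = 10136/7458945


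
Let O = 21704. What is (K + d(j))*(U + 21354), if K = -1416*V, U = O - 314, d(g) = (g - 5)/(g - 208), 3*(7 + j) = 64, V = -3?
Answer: 15070679520/83 ≈ 1.8157e+8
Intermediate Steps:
j = 43/3 (j = -7 + (⅓)*64 = -7 + 64/3 = 43/3 ≈ 14.333)
d(g) = (-5 + g)/(-208 + g)
U = 21390 (U = 21704 - 314 = 21390)
K = 4248 (K = -1416*(-3) = 4248)
(K + d(j))*(U + 21354) = (4248 + (-5 + 43/3)/(-208 + 43/3))*(21390 + 21354) = (4248 + (28/3)/(-581/3))*42744 = (4248 - 3/581*28/3)*42744 = (4248 - 4/83)*42744 = (352580/83)*42744 = 15070679520/83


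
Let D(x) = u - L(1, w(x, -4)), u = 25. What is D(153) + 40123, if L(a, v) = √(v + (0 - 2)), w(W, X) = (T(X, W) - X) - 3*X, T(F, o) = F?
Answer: 40148 - √10 ≈ 40145.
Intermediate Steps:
w(W, X) = -3*X (w(W, X) = (X - X) - 3*X = 0 - 3*X = -3*X)
L(a, v) = √(-2 + v) (L(a, v) = √(v - 2) = √(-2 + v))
D(x) = 25 - √10 (D(x) = 25 - √(-2 - 3*(-4)) = 25 - √(-2 + 12) = 25 - √10)
D(153) + 40123 = (25 - √10) + 40123 = 40148 - √10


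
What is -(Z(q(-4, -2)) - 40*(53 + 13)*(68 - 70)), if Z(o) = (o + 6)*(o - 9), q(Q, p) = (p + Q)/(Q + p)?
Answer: -5224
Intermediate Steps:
q(Q, p) = 1 (q(Q, p) = (Q + p)/(Q + p) = 1)
Z(o) = (-9 + o)*(6 + o) (Z(o) = (6 + o)*(-9 + o) = (-9 + o)*(6 + o))
-(Z(q(-4, -2)) - 40*(53 + 13)*(68 - 70)) = -((-54 + 1² - 3*1) - 40*(53 + 13)*(68 - 70)) = -((-54 + 1 - 3) - 2640*(-2)) = -(-56 - 40*(-132)) = -(-56 + 5280) = -1*5224 = -5224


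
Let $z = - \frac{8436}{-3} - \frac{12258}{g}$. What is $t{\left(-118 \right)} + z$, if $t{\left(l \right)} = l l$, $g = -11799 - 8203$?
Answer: $\frac{167382865}{10001} \approx 16737.0$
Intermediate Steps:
$g = -20002$ ($g = -11799 - 8203 = -20002$)
$t{\left(l \right)} = l^{2}$
$z = \frac{28128941}{10001}$ ($z = - \frac{8436}{-3} - \frac{12258}{-20002} = \left(-8436\right) \left(- \frac{1}{3}\right) - - \frac{6129}{10001} = 2812 + \frac{6129}{10001} = \frac{28128941}{10001} \approx 2812.6$)
$t{\left(-118 \right)} + z = \left(-118\right)^{2} + \frac{28128941}{10001} = 13924 + \frac{28128941}{10001} = \frac{167382865}{10001}$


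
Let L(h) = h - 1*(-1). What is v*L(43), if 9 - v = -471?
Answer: 21120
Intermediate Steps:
L(h) = 1 + h (L(h) = h + 1 = 1 + h)
v = 480 (v = 9 - 1*(-471) = 9 + 471 = 480)
v*L(43) = 480*(1 + 43) = 480*44 = 21120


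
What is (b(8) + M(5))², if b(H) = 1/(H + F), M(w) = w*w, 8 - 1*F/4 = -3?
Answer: 1692601/2704 ≈ 625.96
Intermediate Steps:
F = 44 (F = 32 - 4*(-3) = 32 + 12 = 44)
M(w) = w²
b(H) = 1/(44 + H) (b(H) = 1/(H + 44) = 1/(44 + H))
(b(8) + M(5))² = (1/(44 + 8) + 5²)² = (1/52 + 25)² = (1301/52)² = 1692601/2704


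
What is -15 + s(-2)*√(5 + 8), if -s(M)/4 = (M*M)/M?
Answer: -15 + 8*√13 ≈ 13.844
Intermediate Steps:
s(M) = -4*M (s(M) = -4*M*M/M = -4*M²/M = -4*M)
-15 + s(-2)*√(5 + 8) = -15 + (-4*(-2))*√(5 + 8) = -15 + 8*√13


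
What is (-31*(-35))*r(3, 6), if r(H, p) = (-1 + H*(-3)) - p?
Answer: -17360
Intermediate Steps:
r(H, p) = -1 - p - 3*H (r(H, p) = (-1 - 3*H) - p = -1 - p - 3*H)
(-31*(-35))*r(3, 6) = (-31*(-35))*(-1 - 1*6 - 3*3) = 1085*(-1 - 6 - 9) = 1085*(-16) = -17360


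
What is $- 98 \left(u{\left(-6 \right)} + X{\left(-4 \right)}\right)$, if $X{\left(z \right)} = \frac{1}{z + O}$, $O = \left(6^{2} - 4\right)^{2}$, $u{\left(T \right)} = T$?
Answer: $\frac{299831}{510} \approx 587.9$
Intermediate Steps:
$O = 1024$ ($O = \left(36 - 4\right)^{2} = 32^{2} = 1024$)
$X{\left(z \right)} = \frac{1}{1024 + z}$ ($X{\left(z \right)} = \frac{1}{z + 1024} = \frac{1}{1024 + z}$)
$- 98 \left(u{\left(-6 \right)} + X{\left(-4 \right)}\right) = - 98 \left(-6 + \frac{1}{1024 - 4}\right) = - 98 \left(-6 + \frac{1}{1020}\right) = \left(-98\right) \left(- \frac{6119}{1020}\right) = \frac{299831}{510}$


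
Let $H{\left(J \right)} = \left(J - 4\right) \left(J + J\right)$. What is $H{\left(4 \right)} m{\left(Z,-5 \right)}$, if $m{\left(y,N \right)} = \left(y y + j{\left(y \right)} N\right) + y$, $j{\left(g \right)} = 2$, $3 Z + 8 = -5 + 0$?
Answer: $0$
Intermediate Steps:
$Z = - \frac{13}{3}$ ($Z = - \frac{8}{3} + \frac{-5 + 0}{3} = - \frac{8}{3} + \frac{1}{3} \left(-5\right) = - \frac{8}{3} - \frac{5}{3} = - \frac{13}{3} \approx -4.3333$)
$m{\left(y,N \right)} = y + y^{2} + 2 N$ ($m{\left(y,N \right)} = \left(y y + 2 N\right) + y = \left(y^{2} + 2 N\right) + y = y + y^{2} + 2 N$)
$H{\left(J \right)} = 2 J \left(-4 + J\right)$ ($H{\left(J \right)} = \left(-4 + J\right) 2 J = 2 J \left(-4 + J\right)$)
$H{\left(4 \right)} m{\left(Z,-5 \right)} = 2 \cdot 4 \left(-4 + 4\right) \left(- \frac{13}{3} + \left(- \frac{13}{3}\right)^{2} + 2 \left(-5\right)\right) = 2 \cdot 4 \cdot 0 \left(- \frac{13}{3} + \frac{169}{9} - 10\right) = 0 \cdot \frac{40}{9} = 0$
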